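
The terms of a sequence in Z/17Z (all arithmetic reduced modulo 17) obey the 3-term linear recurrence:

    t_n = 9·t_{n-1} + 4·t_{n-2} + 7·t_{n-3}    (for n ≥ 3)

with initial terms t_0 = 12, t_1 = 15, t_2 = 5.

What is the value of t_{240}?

16

t_3 = 9·5 + 4·15 + 7·12 = 2
t_4 = 9·2 + 4·5 + 7·15 = 7
t_5 = 9·7 + 4·2 + 7·5 = 4
t_6 = 9·4 + 4·7 + 7·2 = 10
t_7 = 9·10 + 4·4 + 7·7 = 2
t_8 = 9·2 + 4·10 + 7·4 = 1
Continuing the recurrence:
  t_9 = 2;  t_10 = 2;  t_11 = 16;  t_12 = 13;  t_13 = 8;  t_14 = 15
  t_15 = 3;  t_16 = 7;  t_17 = 10;  t_18 = 3;  t_19 = 14;  t_20 = 4
  t_21 = 11;  t_22 = 9;  t_23 = 0;  t_24 = 11;  t_25 = 9;  t_26 = 6
  t_27 = 14;  t_28 = 9;  t_29 = 9;  t_30 = 11;  t_31 = 11;  t_32 = 2
  t_33 = 3;  t_34 = 10;  t_35 = 14;  t_36 = 0;  t_37 = 7;  t_38 = 8
  t_39 = 15;  t_40 = 12;  t_41 = 3;  t_42 = 10;  t_43 = 16;  t_44 = 1
  t_45 = 7;  t_46 = 9;  t_47 = 14;  t_48 = 7;  t_49 = 12;  t_50 = 13
  t_51 = 10;  t_52 = 5;  t_53 = 6;  t_54 = 8;  t_55 = 12;  t_56 = 12
  t_57 = 8;  t_58 = 0;  t_59 = 14;  t_60 = 12;  t_61 = 11;  t_62 = 7
  t_63 = 4;  t_64 = 5;  t_65 = 8;  t_66 = 1;  t_67 = 8;  t_68 = 13
  t_69 = 3;  t_70 = 16;  t_71 = 9;  t_72 = 13;  t_73 = 10;  t_74 = 1
  t_75 = 4;  t_76 = 8;  t_77 = 10;  t_78 = 14;  t_79 = 1;  t_80 = 16
  t_81 = 8;  t_82 = 7;  t_83 = 3;  t_84 = 9;  t_85 = 6;  t_86 = 9
  t_87 = 15;  t_88 = 9;  t_89 = 0;  t_90 = 5;  t_91 = 6;  t_92 = 6
  t_93 = 11;  t_94 = 12;  t_95 = 7;  t_96 = 1;  t_97 = 2;  t_98 = 3
  t_99 = 8;  t_100 = 13;  t_101 = 0;  t_102 = 6;  t_103 = 9;  t_104 = 3
  t_105 = 3;  t_106 = 0;  t_107 = 16;  t_108 = 12;  t_109 = 2;  t_110 = 8
  t_111 = 11;  t_112 = 9;  t_113 = 11;  t_114 = 8;  t_115 = 9;  t_116 = 3
  t_117 = 0;  t_118 = 7;  t_119 = 16;  t_120 = 2;  t_121 = 12;  t_122 = 7
  t_123 = 6;  t_124 = 13;  t_125 = 3;  t_126 = 2;  t_127 = 2;  t_128 = 13
  t_129 = 3;  t_130 = 8;  t_131 = 5;  t_132 = 13;  t_133 = 6;  t_134 = 5
  t_135 = 7;  t_136 = 6;  t_137 = 15;  t_138 = 4;  t_139 = 2;  t_140 = 3
  t_141 = 12;  t_142 = 15;  t_143 = 0;  t_144 = 8;  t_145 = 7;  t_146 = 10
  t_147 = 4;  t_148 = 6;  t_149 = 4;  t_150 = 3;  t_151 = 0;  t_152 = 6
  t_153 = 7;  t_154 = 2;  t_155 = 3;  t_156 = 16;  t_157 = 0;  t_158 = 0
  t_159 = 10;  t_160 = 5;  t_161 = 0;  t_162 = 5;  t_163 = 12;  t_164 = 9
  t_165 = 11;  t_166 = 15;  t_167 = 4;  t_168 = 3;  t_169 = 12;  t_170 = 12
  t_171 = 7;  t_172 = 8;  t_173 = 14;  t_174 = 3;  t_175 = 3;  t_176 = 1
  t_177 = 8;  t_178 = 12;  t_179 = 11;  t_180 = 16;  t_181 = 0;  t_182 = 5
  t_183 = 4;  t_184 = 5;  t_185 = 11;  t_186 = 11;  t_187 = 8;  t_188 = 6
  t_189 = 10;  t_190 = 0;  t_191 = 14;  t_192 = 9;  t_193 = 1;  t_194 = 7
  t_195 = 11;  t_196 = 15;  t_197 = 7;  t_198 = 13;  t_199 = 12;  t_200 = 5
  t_201 = 14;  t_202 = 9;  t_203 = 2;  t_204 = 16;  t_205 = 11;  t_206 = 7
  t_207 = 15;  t_208 = 2;  t_209 = 8;  t_210 = 15;  t_211 = 11;  t_212 = 11
  t_213 = 10;  t_214 = 7;  t_215 = 10;  t_216 = 1;  t_217 = 13;  t_218 = 4
  t_219 = 10;  t_220 = 10;  t_221 = 5;  t_222 = 2;  t_223 = 6;  t_224 = 12
  t_225 = 10;  t_226 = 10;  t_227 = 10;  t_228 = 13;  t_229 = 6;  t_230 = 6
  t_231 = 16;  t_232 = 6;  t_233 = 7;  t_234 = 12;  t_235 = 8;  t_236 = 16
  t_237 = 5;  t_238 = 12
t_239 = 9·12 + 4·5 + 7·16 = 2
t_240 = 9·2 + 4·12 + 7·5 = 16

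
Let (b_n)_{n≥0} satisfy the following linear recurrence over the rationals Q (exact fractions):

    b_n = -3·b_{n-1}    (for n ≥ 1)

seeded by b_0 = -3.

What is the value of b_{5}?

b_1 = -3·-3 = 9
b_2 = -3·9 = -27
b_3 = -3·-27 = 81
b_4 = -3·81 = -243
b_5 = -3·-243 = 729

729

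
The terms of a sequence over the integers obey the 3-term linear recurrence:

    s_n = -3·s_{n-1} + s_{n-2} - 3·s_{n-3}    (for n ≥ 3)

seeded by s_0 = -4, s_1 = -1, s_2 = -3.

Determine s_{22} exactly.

s_3 = -3·-3 + 1·-1 + -3·-4 = 20
s_4 = -3·20 + 1·-3 + -3·-1 = -60
s_5 = -3·-60 + 1·20 + -3·-3 = 209
s_6 = -3·209 + 1·-60 + -3·20 = -747
s_7 = -3·-747 + 1·209 + -3·-60 = 2630
s_8 = -3·2630 + 1·-747 + -3·209 = -9264
s_9 = -3·-9264 + 1·2630 + -3·-747 = 32663
s_10 = -3·32663 + 1·-9264 + -3·2630 = -115143
s_11 = -3·-115143 + 1·32663 + -3·-9264 = 405884
s_12 = -3·405884 + 1·-115143 + -3·32663 = -1430784
s_13 = -3·-1430784 + 1·405884 + -3·-115143 = 5043665
s_14 = -3·5043665 + 1·-1430784 + -3·405884 = -17779431
s_15 = -3·-17779431 + 1·5043665 + -3·-1430784 = 62674310
s_16 = -3·62674310 + 1·-17779431 + -3·5043665 = -220933356
s_17 = -3·-220933356 + 1·62674310 + -3·-17779431 = 778812671
s_18 = -3·778812671 + 1·-220933356 + -3·62674310 = -2745394299
s_19 = -3·-2745394299 + 1·778812671 + -3·-220933356 = 9677795636
s_20 = -3·9677795636 + 1·-2745394299 + -3·778812671 = -34115219220
s_21 = -3·-34115219220 + 1·9677795636 + -3·-2745394299 = 120259636193
s_22 = -3·120259636193 + 1·-34115219220 + -3·9677795636 = -423927514707

-423927514707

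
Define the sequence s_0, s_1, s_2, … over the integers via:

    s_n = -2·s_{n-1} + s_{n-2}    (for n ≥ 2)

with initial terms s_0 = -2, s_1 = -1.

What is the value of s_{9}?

s_2 = -2·-1 + 1·-2 = 0
s_3 = -2·0 + 1·-1 = -1
s_4 = -2·-1 + 1·0 = 2
s_5 = -2·2 + 1·-1 = -5
s_6 = -2·-5 + 1·2 = 12
s_7 = -2·12 + 1·-5 = -29
s_8 = -2·-29 + 1·12 = 70
s_9 = -2·70 + 1·-29 = -169

-169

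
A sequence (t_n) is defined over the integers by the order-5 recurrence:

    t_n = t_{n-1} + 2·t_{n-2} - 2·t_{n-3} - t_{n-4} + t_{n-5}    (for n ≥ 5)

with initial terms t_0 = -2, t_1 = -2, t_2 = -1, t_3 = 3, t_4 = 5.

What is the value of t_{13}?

103

t_5 = 1·5 + 2·3 + -2·-1 + -1·-2 + 1·-2 = 13
t_6 = 1·13 + 2·5 + -2·3 + -1·-1 + 1·-2 = 16
t_7 = 1·16 + 2·13 + -2·5 + -1·3 + 1·-1 = 28
t_8 = 1·28 + 2·16 + -2·13 + -1·5 + 1·3 = 32
t_9 = 1·32 + 2·28 + -2·16 + -1·13 + 1·5 = 48
t_10 = 1·48 + 2·32 + -2·28 + -1·16 + 1·13 = 53
t_11 = 1·53 + 2·48 + -2·32 + -1·28 + 1·16 = 73
t_12 = 1·73 + 2·53 + -2·48 + -1·32 + 1·28 = 79
t_13 = 1·79 + 2·73 + -2·53 + -1·48 + 1·32 = 103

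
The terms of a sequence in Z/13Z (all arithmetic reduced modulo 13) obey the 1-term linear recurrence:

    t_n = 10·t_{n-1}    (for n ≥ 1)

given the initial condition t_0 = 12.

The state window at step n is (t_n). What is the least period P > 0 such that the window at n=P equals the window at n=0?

n=0: window = (12)
n=1: window = (3)
n=2: window = (4)
n=3: window = (1)
n=4: window = (10)
n=5: window = (9)
n=6: window = (12)
window at n=6 equals window at n=0 → period = 6

6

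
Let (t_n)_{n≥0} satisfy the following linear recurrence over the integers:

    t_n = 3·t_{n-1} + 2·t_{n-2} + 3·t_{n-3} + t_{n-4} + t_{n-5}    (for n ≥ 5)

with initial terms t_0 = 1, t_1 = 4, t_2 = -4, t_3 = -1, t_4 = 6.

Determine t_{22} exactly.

t_5 = 3·6 + 2·-1 + 3·-4 + 1·4 + 1·1 = 9
t_6 = 3·9 + 2·6 + 3·-1 + 1·-4 + 1·4 = 36
t_7 = 3·36 + 2·9 + 3·6 + 1·-1 + 1·-4 = 139
t_8 = 3·139 + 2·36 + 3·9 + 1·6 + 1·-1 = 521
t_9 = 3·521 + 2·139 + 3·36 + 1·9 + 1·6 = 1964
t_10 = 3·1964 + 2·521 + 3·139 + 1·36 + 1·9 = 7396
t_11 = 3·7396 + 2·1964 + 3·521 + 1·139 + 1·36 = 27854
t_12 = 3·27854 + 2·7396 + 3·1964 + 1·521 + 1·139 = 104906
t_13 = 3·104906 + 2·27854 + 3·7396 + 1·1964 + 1·521 = 395099
t_14 = 3·395099 + 2·104906 + 3·27854 + 1·7396 + 1·1964 = 1488031
t_15 = 3·1488031 + 2·395099 + 3·104906 + 1·27854 + 1·7396 = 5604259
t_16 = 3·5604259 + 2·1488031 + 3·395099 + 1·104906 + 1·27854 = 21106896
t_17 = 3·21106896 + 2·5604259 + 3·1488031 + 1·395099 + 1·104906 = 79493304
t_18 = 3·79493304 + 2·21106896 + 3·5604259 + 1·1488031 + 1·395099 = 299389611
t_19 = 3·299389611 + 2·79493304 + 3·21106896 + 1·5604259 + 1·1488031 = 1127568419
t_20 = 3·1127568419 + 2·299389611 + 3·79493304 + 1·21106896 + 1·5604259 = 4246675546
t_21 = 3·4246675546 + 2·1127568419 + 3·299389611 + 1·79493304 + 1·21106896 = 15993932509
t_22 = 3·15993932509 + 2·4246675546 + 3·1127568419 + 1·299389611 + 1·79493304 = 60236736791

60236736791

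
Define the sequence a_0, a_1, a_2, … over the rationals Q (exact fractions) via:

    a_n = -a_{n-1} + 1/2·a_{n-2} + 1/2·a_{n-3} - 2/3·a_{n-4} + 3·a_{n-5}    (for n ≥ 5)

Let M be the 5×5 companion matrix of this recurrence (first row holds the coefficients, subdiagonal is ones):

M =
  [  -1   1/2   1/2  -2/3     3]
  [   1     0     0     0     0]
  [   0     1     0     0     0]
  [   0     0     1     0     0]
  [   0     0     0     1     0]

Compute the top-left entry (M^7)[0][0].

113/8

(M^7)[0][0] is the top entry after applying M 7 times to the unit state (1, 0, 0, 0, 0). Equivalently it is h_{11} for the auxiliary sequence (h_n) obeying the same recurrence with h_4 = 1 and h_i = 0 for 0 ≤ i < 4:
h_5 = -1·1 + 1/2·0 + 1/2·0 + -2/3·0 + 3·0 = -1
h_6 = -1·-1 + 1/2·1 + 1/2·0 + -2/3·0 + 3·0 = 3/2
h_7 = -1·3/2 + 1/2·-1 + 1/2·1 + -2/3·0 + 3·0 = -3/2
h_8 = -1·-3/2 + 1/2·3/2 + 1/2·-1 + -2/3·1 + 3·0 = 13/12
h_9 = -1·13/12 + 1/2·-3/2 + 1/2·3/2 + -2/3·-1 + 3·1 = 31/12
h_10 = -1·31/12 + 1/2·13/12 + 1/2·-3/2 + -2/3·3/2 + 3·-1 = -163/24
h_11 = -1·-163/24 + 1/2·31/12 + 1/2·13/12 + -2/3·-3/2 + 3·3/2 = 113/8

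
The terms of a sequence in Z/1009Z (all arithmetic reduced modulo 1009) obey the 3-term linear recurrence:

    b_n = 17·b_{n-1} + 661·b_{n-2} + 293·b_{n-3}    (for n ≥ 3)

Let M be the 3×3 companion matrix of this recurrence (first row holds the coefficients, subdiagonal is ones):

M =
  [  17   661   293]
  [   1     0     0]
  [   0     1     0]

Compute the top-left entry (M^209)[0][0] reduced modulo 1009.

(M^209)[0][0] is the top entry after applying M 209 times to the unit state (1, 0, 0). Equivalently it is h_{211} for the auxiliary sequence (h_n) obeying the same recurrence with h_2 = 1 and h_i = 0 for 0 ≤ i < 2:
h_3 = 17·1 + 661·0 + 293·0 = 17
h_4 = 17·17 + 661·1 + 293·0 = 950
h_5 = 17·950 + 661·17 + 293·1 = 437
h_6 = 17·437 + 661·950 + 293·17 = 654
h_7 = 17·654 + 661·437 + 293·950 = 168
h_8 = 17·168 + 661·654 + 293·437 = 169
Continuing the recurrence:
  h_9 = 825;  h_10 = 401;  h_11 = 295;  h_12 = 238;  h_13 = 717;  h_14 = 665
  h_15 = 26;  h_16 = 292;  h_17 = 60;  h_18 = 859;  h_19 = 577;  h_20 = 887
  h_21 = 385;  h_22 = 118;  h_23 = 783;  h_24 = 296;  h_25 = 201;  h_26 = 676
  h_27 = 20;  h_28 = 560;  h_29 = 846;  h_30 = 928;  h_31 = 474;  h_32 = 595
  h_33 = 23;  h_34 = 825;  h_35 = 754;  h_36 = 851;  h_37 = 863;  h_38 = 994
  h_39 = 223;  h_40 = 539;  h_41 = 821;  h_42 = 696;  h_43 = 86;  h_44 = 816
  h_45 = 198;  h_46 = 882;  h_47 = 531;  h_48 = 247;  h_49 = 144;  h_50 = 436
  h_51 = 410;  h_52 = 352;  h_53 = 133;  h_54 = 904;  h_55 = 581;  h_56 = 630
  h_57 = 746;  h_58 = 1008;  h_59 = 640;  h_60 = 763;  h_61 = 839;  h_62 = 835
  h_63 = 268;  h_64 = 163;  h_65 = 794;  h_66 = 992;  h_67 = 201;  h_68 = 824
  h_69 = 628;  h_70 = 761;  h_71 = 510;  h_72 = 494;  h_73 = 414;  h_74 = 700
  h_75 = 462;  h_76 = 582;  h_77 = 741;  h_78 = 922;  h_79 = 980;  h_80 = 700
  h_81 = 537;  h_82 = 201;  h_83 = 452;  h_84 = 231;  h_85 = 370;  h_86 = 825
  h_87 = 371;  h_88 = 156;  h_89 = 243;  h_90 = 24;  h_91 = 903;  h_92 = 505
  h_93 = 37;  h_94 = 676;  h_95 = 276;  h_96 = 247;  h_97 = 274;  h_98 = 579
  h_99 = 988;  h_100 = 522;  h_101 = 173;  h_102 = 788;  h_103 = 193;  h_104 = 717
  h_105 = 343;  h_106 = 538;  h_107 = 981;  h_108 = 582;  h_109 = 697;  h_110 = 891
  h_111 = 630;  h_112 = 718;  h_113 = 552;  h_114 = 614;  h_115 = 464;  h_116 = 348
  h_117 = 130;  h_118 = 914;  h_119 = 623;  h_120 = 12;  h_121 = 752;  h_122 = 446
  h_123 = 643;  h_124 = 384;  h_125 = 216;  h_126 = 926;  h_127 = 618;  h_128 = 769
  h_129 = 715;  h_130 = 283;  h_131 = 479;  h_132 = 92;  h_133 = 529;  h_134 = 280
  h_135 = 992;  h_136 = 764;  h_137 = 44;  h_138 = 307;  h_139 = 860;  h_140 = 387
  h_141 = 59;  h_142 = 254;  h_143 = 313;  h_144 = 810;  h_145 = 457;  h_146 = 227
  h_147 = 424;  h_148 = 564;  h_149 = 186;  h_150 = 743;  h_151 = 147;  h_152 = 233
  h_153 = 992;  h_154 = 40;  h_155 = 199;  h_156 = 626;  h_157 = 533;  h_158 = 870
  h_159 = 616;  h_160 = 96;  h_161 = 805;  h_162 = 334;  h_163 = 871;  h_164 = 243
  h_165 = 685;  h_166 = 664;  h_167 = 502;  h_168 = 365;  h_169 = 836;  h_170 = 981
  h_171 = 188;  h_172 = 593;  h_173 = 20;  h_174 = 410;  h_175 = 211;  h_176 = 964
  h_177 = 532;  h_178 = 762;  h_179 = 289;  h_180 = 549;  h_181 = 857;  h_182 = 13
  h_183 = 66;  h_184 = 494;  h_185 = 338;  h_186 = 486;  h_187 = 65;  h_188 = 632
  h_189 = 361;  h_190 = 992;  h_191 = 737;  h_192 = 111;  h_193 = 752;  h_194 = 405
  h_195 = 701;  h_196 = 503;  h_197 = 312;  h_198 = 338;  h_199 = 153;  h_200 = 609
  h_201 = 648;  h_202 = 308;  h_203 = 547;  h_204 = 160;  h_205 = 481;  h_206 = 769
  h_207 = 528;  h_208 = 350;  h_209 = 100
h_210 = 17·100 + 661·350 + 293·528 = 298
h_211 = 17·298 + 661·100 + 293·350 = 168

168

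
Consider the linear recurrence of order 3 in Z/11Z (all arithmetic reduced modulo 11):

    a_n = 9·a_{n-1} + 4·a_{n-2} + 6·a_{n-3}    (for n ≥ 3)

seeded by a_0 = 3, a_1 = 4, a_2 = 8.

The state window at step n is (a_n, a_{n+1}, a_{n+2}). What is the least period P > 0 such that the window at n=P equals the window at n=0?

30

n=0: window = (3, 4, 8)
n=1: window = (4, 8, 7)
n=2: window = (8, 7, 9)
n=3: window = (7, 9, 3)
n=4: window = (9, 3, 6)
n=5: window = (3, 6, 10)
n=6: window = (6, 10, 0)
n=7: window = (10, 0, 10)
n=8: window = (0, 10, 7)
n=9: window = (10, 7, 4)
n=10: window = (7, 4, 3)
n=11: window = (4, 3, 8)
n=12: window = (3, 8, 9)
n=13: window = (8, 9, 10)
n=14: window = (9, 10, 9)
n=15: window = (10, 9, 10)
n=16: window = (9, 10, 10)
n=17: window = (10, 10, 8)
n=18: window = (10, 8, 7)
n=19: window = (8, 7, 1)
n=20: window = (7, 1, 8)
n=21: window = (1, 8, 8)
n=22: window = (8, 8, 0)
n=23: window = (8, 0, 3)
n=24: window = (0, 3, 9)
n=25: window = (3, 9, 5)
n=26: window = (9, 5, 0)
n=27: window = (5, 0, 8)
n=28: window = (0, 8, 3)
n=29: window = (8, 3, 4)
n=30: window = (3, 4, 8)
window at n=30 equals window at n=0 → period = 30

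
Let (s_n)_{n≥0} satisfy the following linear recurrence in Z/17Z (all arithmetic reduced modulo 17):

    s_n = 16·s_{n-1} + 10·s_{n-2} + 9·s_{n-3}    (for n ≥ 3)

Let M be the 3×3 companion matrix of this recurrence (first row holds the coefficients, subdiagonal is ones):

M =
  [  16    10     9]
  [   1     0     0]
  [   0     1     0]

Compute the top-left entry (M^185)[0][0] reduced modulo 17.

(M^185)[0][0] is the top entry after applying M 185 times to the unit state (1, 0, 0). Equivalently it is h_{187} for the auxiliary sequence (h_n) obeying the same recurrence with h_2 = 1 and h_i = 0 for 0 ≤ i < 2:
h_3 = 16·1 + 10·0 + 9·0 = 16
h_4 = 16·16 + 10·1 + 9·0 = 11
h_5 = 16·11 + 10·16 + 9·1 = 5
h_6 = 16·5 + 10·11 + 9·16 = 11
h_7 = 16·11 + 10·5 + 9·11 = 2
h_8 = 16·2 + 10·11 + 9·5 = 0
h_9 = 16·0 + 10·2 + 9·11 = 0
h_10 = 16·0 + 10·0 + 9·2 = 1
(h_8, h_9, h_10) = (0, 0, 1) = (h_0, h_1, h_2), so the sequence has period 8.
187 ≡ 3 (mod 8), hence h_187 = h_3 = 16.

16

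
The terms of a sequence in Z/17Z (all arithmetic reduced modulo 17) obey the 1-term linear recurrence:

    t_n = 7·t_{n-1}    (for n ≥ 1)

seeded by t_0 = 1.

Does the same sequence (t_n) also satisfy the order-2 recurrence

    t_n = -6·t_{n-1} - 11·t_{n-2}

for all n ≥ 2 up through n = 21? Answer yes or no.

Terms t_0..t_21: 1, 7, 15, 3, 4, 11, 9, 12, 16, 10, 2, 14, 13, 6, 8, 5, 1, 7, 15, 3, 4, 11
n=2: candidate gives 15, actual t_2 = 15 ✓
n=3: candidate gives 3, actual t_3 = 3 ✓
n=4: candidate gives 4, actual t_4 = 4 ✓
n=5: candidate gives 11, actual t_5 = 11 ✓
n=6: candidate gives 9, actual t_6 = 9 ✓
n=7: candidate gives 12, actual t_7 = 12 ✓
n=8: candidate gives 16, actual t_8 = 16 ✓
n=9: candidate gives 10, actual t_9 = 10 ✓
n=10: candidate gives 2, actual t_10 = 2 ✓
n=11: candidate gives 14, actual t_11 = 14 ✓
n=12: candidate gives 13, actual t_12 = 13 ✓
n=13: candidate gives 6, actual t_13 = 6 ✓
n=14: candidate gives 8, actual t_14 = 8 ✓
n=15: candidate gives 5, actual t_15 = 5 ✓
n=16: candidate gives 1, actual t_16 = 1 ✓
n=17: candidate gives 7, actual t_17 = 7 ✓
n=18: candidate gives 15, actual t_18 = 15 ✓
n=19: candidate gives 3, actual t_19 = 3 ✓
n=20: candidate gives 4, actual t_20 = 4 ✓
n=21: candidate gives 11, actual t_21 = 11 ✓

yes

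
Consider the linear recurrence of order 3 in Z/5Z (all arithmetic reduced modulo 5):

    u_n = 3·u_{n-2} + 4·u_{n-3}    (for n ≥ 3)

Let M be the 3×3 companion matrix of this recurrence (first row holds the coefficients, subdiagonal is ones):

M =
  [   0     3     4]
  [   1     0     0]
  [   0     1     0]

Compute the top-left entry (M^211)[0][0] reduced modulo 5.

(M^211)[0][0] is the top entry after applying M 211 times to the unit state (1, 0, 0). Equivalently it is h_{213} for the auxiliary sequence (h_n) obeying the same recurrence with h_2 = 1 and h_i = 0 for 0 ≤ i < 2:
h_3 = 0·1 + 3·0 + 4·0 = 0
h_4 = 0·0 + 3·1 + 4·0 = 3
h_5 = 0·3 + 3·0 + 4·1 = 4
h_6 = 0·4 + 3·3 + 4·0 = 4
h_7 = 0·4 + 3·4 + 4·3 = 4
h_8 = 0·4 + 3·4 + 4·4 = 3
h_9 = 0·3 + 3·4 + 4·4 = 3
h_10 = 0·3 + 3·3 + 4·4 = 0
h_11 = 0·0 + 3·3 + 4·3 = 1
h_12 = 0·1 + 3·0 + 4·3 = 2
h_13 = 0·2 + 3·1 + 4·0 = 3
h_14 = 0·3 + 3·2 + 4·1 = 0
h_15 = 0·0 + 3·3 + 4·2 = 2
h_16 = 0·2 + 3·0 + 4·3 = 2
h_17 = 0·2 + 3·2 + 4·0 = 1
h_18 = 0·1 + 3·2 + 4·2 = 4
h_19 = 0·4 + 3·1 + 4·2 = 1
h_20 = 0·1 + 3·4 + 4·1 = 1
h_21 = 0·1 + 3·1 + 4·4 = 4
h_22 = 0·4 + 3·1 + 4·1 = 2
h_23 = 0·2 + 3·4 + 4·1 = 1
h_24 = 0·1 + 3·2 + 4·4 = 2
h_25 = 0·2 + 3·1 + 4·2 = 1
h_26 = 0·1 + 3·2 + 4·1 = 0
h_27 = 0·0 + 3·1 + 4·2 = 1
h_28 = 0·1 + 3·0 + 4·1 = 4
h_29 = 0·4 + 3·1 + 4·0 = 3
h_30 = 0·3 + 3·4 + 4·1 = 1
h_31 = 0·1 + 3·3 + 4·4 = 0
h_32 = 0·0 + 3·1 + 4·3 = 0
h_33 = 0·0 + 3·0 + 4·1 = 4
h_34 = 0·4 + 3·0 + 4·0 = 0
h_35 = 0·0 + 3·4 + 4·0 = 2
h_36 = 0·2 + 3·0 + 4·4 = 1
h_37 = 0·1 + 3·2 + 4·0 = 1
h_38 = 0·1 + 3·1 + 4·2 = 1
h_39 = 0·1 + 3·1 + 4·1 = 2
h_40 = 0·2 + 3·1 + 4·1 = 2
h_41 = 0·2 + 3·2 + 4·1 = 0
h_42 = 0·0 + 3·2 + 4·2 = 4
h_43 = 0·4 + 3·0 + 4·2 = 3
h_44 = 0·3 + 3·4 + 4·0 = 2
h_45 = 0·2 + 3·3 + 4·4 = 0
h_46 = 0·0 + 3·2 + 4·3 = 3
h_47 = 0·3 + 3·0 + 4·2 = 3
h_48 = 0·3 + 3·3 + 4·0 = 4
h_49 = 0·4 + 3·3 + 4·3 = 1
h_50 = 0·1 + 3·4 + 4·3 = 4
h_51 = 0·4 + 3·1 + 4·4 = 4
h_52 = 0·4 + 3·4 + 4·1 = 1
h_53 = 0·1 + 3·4 + 4·4 = 3
h_54 = 0·3 + 3·1 + 4·4 = 4
h_55 = 0·4 + 3·3 + 4·1 = 3
h_56 = 0·3 + 3·4 + 4·3 = 4
h_57 = 0·4 + 3·3 + 4·4 = 0
h_58 = 0·0 + 3·4 + 4·3 = 4
h_59 = 0·4 + 3·0 + 4·4 = 1
h_60 = 0·1 + 3·4 + 4·0 = 2
h_61 = 0·2 + 3·1 + 4·4 = 4
h_62 = 0·4 + 3·2 + 4·1 = 0
h_63 = 0·0 + 3·4 + 4·2 = 0
h_64 = 0·0 + 3·0 + 4·4 = 1
(h_62, h_63, h_64) = (0, 0, 1) = (h_0, h_1, h_2), so the sequence has period 62.
213 ≡ 27 (mod 62), hence h_213 = h_27 = 1.

1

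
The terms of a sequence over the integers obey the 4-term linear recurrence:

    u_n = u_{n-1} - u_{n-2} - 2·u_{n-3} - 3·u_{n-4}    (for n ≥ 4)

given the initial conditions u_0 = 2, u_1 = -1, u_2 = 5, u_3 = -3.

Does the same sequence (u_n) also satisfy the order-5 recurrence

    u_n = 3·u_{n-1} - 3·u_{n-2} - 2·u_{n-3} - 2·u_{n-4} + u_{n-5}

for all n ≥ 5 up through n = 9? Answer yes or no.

no

Terms u_0..u_9: 2, -1, 5, -3, -12, -16, -13, 36, 117, 155
n=5: candidate gives -33, actual u_5 = -16 ✗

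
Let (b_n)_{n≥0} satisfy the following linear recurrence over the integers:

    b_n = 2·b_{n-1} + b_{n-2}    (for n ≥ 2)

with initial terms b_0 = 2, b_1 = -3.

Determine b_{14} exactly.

b_2 = 2·-3 + 1·2 = -4
b_3 = 2·-4 + 1·-3 = -11
b_4 = 2·-11 + 1·-4 = -26
b_5 = 2·-26 + 1·-11 = -63
b_6 = 2·-63 + 1·-26 = -152
b_7 = 2·-152 + 1·-63 = -367
b_8 = 2·-367 + 1·-152 = -886
b_9 = 2·-886 + 1·-367 = -2139
b_10 = 2·-2139 + 1·-886 = -5164
b_11 = 2·-5164 + 1·-2139 = -12467
b_12 = 2·-12467 + 1·-5164 = -30098
b_13 = 2·-30098 + 1·-12467 = -72663
b_14 = 2·-72663 + 1·-30098 = -175424

-175424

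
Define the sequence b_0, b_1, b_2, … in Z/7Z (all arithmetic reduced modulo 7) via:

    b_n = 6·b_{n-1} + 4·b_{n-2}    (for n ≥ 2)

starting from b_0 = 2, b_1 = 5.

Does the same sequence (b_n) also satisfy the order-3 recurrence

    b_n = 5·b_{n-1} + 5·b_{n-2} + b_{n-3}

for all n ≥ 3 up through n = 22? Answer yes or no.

Terms b_0..b_22: 2, 5, 3, 3, 2, 3, 5, 0, 6, 1, 2, 2, 6, 2, 1, 0, 4, 3, 6, 6, 4, 6, 3
n=3: candidate gives 0, actual b_3 = 3 ✗

no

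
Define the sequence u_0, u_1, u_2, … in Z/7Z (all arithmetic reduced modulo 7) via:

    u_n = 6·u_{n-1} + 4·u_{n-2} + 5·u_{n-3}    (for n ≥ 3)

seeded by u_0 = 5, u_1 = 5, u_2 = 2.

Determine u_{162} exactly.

u_3 = 6·2 + 4·5 + 5·5 = 1
u_4 = 6·1 + 4·2 + 5·5 = 4
u_5 = 6·4 + 4·1 + 5·2 = 3
u_6 = 6·3 + 4·4 + 5·1 = 4
u_7 = 6·4 + 4·3 + 5·4 = 0
u_8 = 6·0 + 4·4 + 5·3 = 3
u_9 = 6·3 + 4·0 + 5·4 = 3
u_10 = 6·3 + 4·3 + 5·0 = 2
u_11 = 6·2 + 4·3 + 5·3 = 4
u_12 = 6·4 + 4·2 + 5·3 = 5
u_13 = 6·5 + 4·4 + 5·2 = 0
u_14 = 6·0 + 4·5 + 5·4 = 5
u_15 = 6·5 + 4·0 + 5·5 = 6
u_16 = 6·6 + 4·5 + 5·0 = 0
u_17 = 6·0 + 4·6 + 5·5 = 0
u_18 = 6·0 + 4·0 + 5·6 = 2
u_19 = 6·2 + 4·0 + 5·0 = 5
u_20 = 6·5 + 4·2 + 5·0 = 3
u_21 = 6·3 + 4·5 + 5·2 = 6
u_22 = 6·6 + 4·3 + 5·5 = 3
u_23 = 6·3 + 4·6 + 5·3 = 1
u_24 = 6·1 + 4·3 + 5·6 = 6
u_25 = 6·6 + 4·1 + 5·3 = 6
u_26 = 6·6 + 4·6 + 5·1 = 2
u_27 = 6·2 + 4·6 + 5·6 = 3
u_28 = 6·3 + 4·2 + 5·6 = 0
u_29 = 6·0 + 4·3 + 5·2 = 1
u_30 = 6·1 + 4·0 + 5·3 = 0
u_31 = 6·0 + 4·1 + 5·0 = 4
u_32 = 6·4 + 4·0 + 5·1 = 1
u_33 = 6·1 + 4·4 + 5·0 = 1
u_34 = 6·1 + 4·1 + 5·4 = 2
u_35 = 6·2 + 4·1 + 5·1 = 0
u_36 = 6·0 + 4·2 + 5·1 = 6
u_37 = 6·6 + 4·0 + 5·2 = 4
u_38 = 6·4 + 4·6 + 5·0 = 6
u_39 = 6·6 + 4·4 + 5·6 = 5
u_40 = 6·5 + 4·6 + 5·4 = 4
u_41 = 6·4 + 4·5 + 5·6 = 4
u_42 = 6·4 + 4·4 + 5·5 = 2
u_43 = 6·2 + 4·4 + 5·4 = 6
u_44 = 6·6 + 4·2 + 5·4 = 1
u_45 = 6·1 + 4·6 + 5·2 = 5
u_46 = 6·5 + 4·1 + 5·6 = 1
u_47 = 6·1 + 4·5 + 5·1 = 3
u_48 = 6·3 + 4·1 + 5·5 = 5
u_49 = 6·5 + 4·3 + 5·1 = 5
u_50 = 6·5 + 4·5 + 5·3 = 2
(u_48, u_49, u_50) = (5, 5, 2) = (u_0, u_1, u_2), so the sequence has period 48.
162 ≡ 18 (mod 48), hence u_162 = u_18 = 2.

2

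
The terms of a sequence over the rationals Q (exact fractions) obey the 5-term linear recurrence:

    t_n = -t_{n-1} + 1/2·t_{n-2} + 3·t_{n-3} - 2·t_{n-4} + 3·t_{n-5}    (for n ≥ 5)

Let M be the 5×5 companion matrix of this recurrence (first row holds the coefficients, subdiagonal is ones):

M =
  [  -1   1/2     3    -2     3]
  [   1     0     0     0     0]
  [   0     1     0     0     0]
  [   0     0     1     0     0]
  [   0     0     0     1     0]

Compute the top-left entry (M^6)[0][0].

(M^6)[0][0] is the top entry after applying M 6 times to the unit state (1, 0, 0, 0, 0). Equivalently it is h_{10} for the auxiliary sequence (h_n) obeying the same recurrence with h_4 = 1 and h_i = 0 for 0 ≤ i < 4:
h_5 = -1·1 + 1/2·0 + 3·0 + -2·0 + 3·0 = -1
h_6 = -1·-1 + 1/2·1 + 3·0 + -2·0 + 3·0 = 3/2
h_7 = -1·3/2 + 1/2·-1 + 3·1 + -2·0 + 3·0 = 1
h_8 = -1·1 + 1/2·3/2 + 3·-1 + -2·1 + 3·0 = -21/4
h_9 = -1·-21/4 + 1/2·1 + 3·3/2 + -2·-1 + 3·1 = 61/4
h_10 = -1·61/4 + 1/2·-21/4 + 3·1 + -2·3/2 + 3·-1 = -167/8

-167/8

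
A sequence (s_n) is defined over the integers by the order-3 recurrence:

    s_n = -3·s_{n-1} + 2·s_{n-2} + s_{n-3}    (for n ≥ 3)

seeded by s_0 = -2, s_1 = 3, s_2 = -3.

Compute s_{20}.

s_3 = -3·-3 + 2·3 + 1·-2 = 13
s_4 = -3·13 + 2·-3 + 1·3 = -42
s_5 = -3·-42 + 2·13 + 1·-3 = 149
s_6 = -3·149 + 2·-42 + 1·13 = -518
s_7 = -3·-518 + 2·149 + 1·-42 = 1810
s_8 = -3·1810 + 2·-518 + 1·149 = -6317
s_9 = -3·-6317 + 2·1810 + 1·-518 = 22053
s_10 = -3·22053 + 2·-6317 + 1·1810 = -76983
s_11 = -3·-76983 + 2·22053 + 1·-6317 = 268738
s_12 = -3·268738 + 2·-76983 + 1·22053 = -938127
s_13 = -3·-938127 + 2·268738 + 1·-76983 = 3274874
s_14 = -3·3274874 + 2·-938127 + 1·268738 = -11432138
s_15 = -3·-11432138 + 2·3274874 + 1·-938127 = 39908035
s_16 = -3·39908035 + 2·-11432138 + 1·3274874 = -139313507
s_17 = -3·-139313507 + 2·39908035 + 1·-11432138 = 486324453
s_18 = -3·486324453 + 2·-139313507 + 1·39908035 = -1697692338
s_19 = -3·-1697692338 + 2·486324453 + 1·-139313507 = 5926412413
s_20 = -3·5926412413 + 2·-1697692338 + 1·486324453 = -20688297462

-20688297462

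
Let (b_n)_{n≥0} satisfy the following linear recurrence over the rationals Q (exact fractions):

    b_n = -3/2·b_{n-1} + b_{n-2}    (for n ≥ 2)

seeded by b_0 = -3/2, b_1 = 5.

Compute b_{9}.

150733/128

b_2 = -3/2·5 + 1·-3/2 = -9
b_3 = -3/2·-9 + 1·5 = 37/2
b_4 = -3/2·37/2 + 1·-9 = -147/4
b_5 = -3/2·-147/4 + 1·37/2 = 589/8
b_6 = -3/2·589/8 + 1·-147/4 = -2355/16
b_7 = -3/2·-2355/16 + 1·589/8 = 9421/32
b_8 = -3/2·9421/32 + 1·-2355/16 = -37683/64
b_9 = -3/2·-37683/64 + 1·9421/32 = 150733/128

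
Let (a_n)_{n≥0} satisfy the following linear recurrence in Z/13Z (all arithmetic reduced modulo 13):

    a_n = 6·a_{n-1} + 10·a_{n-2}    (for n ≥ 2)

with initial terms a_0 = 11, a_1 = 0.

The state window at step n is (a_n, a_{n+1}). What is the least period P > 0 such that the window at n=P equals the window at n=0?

n=0: window = (11, 0)
n=1: window = (0, 6)
n=2: window = (6, 10)
n=3: window = (10, 3)
n=4: window = (3, 1)
n=5: window = (1, 10)
n=6: window = (10, 5)
n=7: window = (5, 0)
n=8: window = (0, 11)
n=9: window = (11, 1)
n=10: window = (1, 12)
n=11: window = (12, 4)
n=12: window = (4, 1)
n=13: window = (1, 7)
n=14: window = (7, 0)
n=15: window = (0, 5)
n=16: window = (5, 4)
n=17: window = (4, 9)
n=18: window = (9, 3)
n=19: window = (3, 4)
n=20: window = (4, 2)
n=21: window = (2, 0)
n=22: window = (0, 7)
n=23: window = (7, 3)
n=24: window = (3, 10)
n=25: window = (10, 12)
n=26: window = (12, 3)
n=27: window = (3, 8)
n=28: window = (8, 0)
n=29: window = (0, 2)
n=30: window = (2, 12)
n=31: window = (12, 1)
n=32: window = (1, 9)
n=33: window = (9, 12)
n=34: window = (12, 6)
n=35: window = (6, 0)
n=36: window = (0, 8)
n=37: window = (8, 9)
n=38: window = (9, 4)
n=39: window = (4, 10)
n=40: window = (10, 9)
n=41: window = (9, 11)
n=42: window = (11, 0)
window at n=42 equals window at n=0 → period = 42

42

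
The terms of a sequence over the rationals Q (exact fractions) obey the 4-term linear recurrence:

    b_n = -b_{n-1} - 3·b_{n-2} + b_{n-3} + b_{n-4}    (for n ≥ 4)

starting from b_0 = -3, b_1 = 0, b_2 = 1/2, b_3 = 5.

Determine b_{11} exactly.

b_4 = -1·5 + -3·1/2 + 1·0 + 1·-3 = -19/2
b_5 = -1·-19/2 + -3·5 + 1·1/2 + 1·0 = -5
b_6 = -1·-5 + -3·-19/2 + 1·5 + 1·1/2 = 39
b_7 = -1·39 + -3·-5 + 1·-19/2 + 1·5 = -57/2
b_8 = -1·-57/2 + -3·39 + 1·-5 + 1·-19/2 = -103
b_9 = -1·-103 + -3·-57/2 + 1·39 + 1·-5 = 445/2
b_10 = -1·445/2 + -3·-103 + 1·-57/2 + 1·39 = 97
b_11 = -1·97 + -3·445/2 + 1·-103 + 1·-57/2 = -896

-896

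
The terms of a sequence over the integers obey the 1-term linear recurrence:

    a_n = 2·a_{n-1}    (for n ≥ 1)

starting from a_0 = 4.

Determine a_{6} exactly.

256

a_1 = 2·4 = 8
a_2 = 2·8 = 16
a_3 = 2·16 = 32
a_4 = 2·32 = 64
a_5 = 2·64 = 128
a_6 = 2·128 = 256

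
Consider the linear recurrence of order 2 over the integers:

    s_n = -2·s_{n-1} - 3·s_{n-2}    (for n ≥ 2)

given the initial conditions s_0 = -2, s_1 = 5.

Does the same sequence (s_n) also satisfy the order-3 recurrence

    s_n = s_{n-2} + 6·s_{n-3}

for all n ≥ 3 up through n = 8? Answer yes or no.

Terms s_0..s_8: -2, 5, -4, -7, 26, -31, -16, 125, -202
n=3: candidate gives -7, actual s_3 = -7 ✓
n=4: candidate gives 26, actual s_4 = 26 ✓
n=5: candidate gives -31, actual s_5 = -31 ✓
n=6: candidate gives -16, actual s_6 = -16 ✓
n=7: candidate gives 125, actual s_7 = 125 ✓
n=8: candidate gives -202, actual s_8 = -202 ✓

yes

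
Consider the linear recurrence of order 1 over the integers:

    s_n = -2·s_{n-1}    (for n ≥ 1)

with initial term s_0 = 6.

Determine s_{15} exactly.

s_1 = -2·6 = -12
s_2 = -2·-12 = 24
s_3 = -2·24 = -48
s_4 = -2·-48 = 96
s_5 = -2·96 = -192
s_6 = -2·-192 = 384
s_7 = -2·384 = -768
s_8 = -2·-768 = 1536
s_9 = -2·1536 = -3072
s_10 = -2·-3072 = 6144
s_11 = -2·6144 = -12288
s_12 = -2·-12288 = 24576
s_13 = -2·24576 = -49152
s_14 = -2·-49152 = 98304
s_15 = -2·98304 = -196608

-196608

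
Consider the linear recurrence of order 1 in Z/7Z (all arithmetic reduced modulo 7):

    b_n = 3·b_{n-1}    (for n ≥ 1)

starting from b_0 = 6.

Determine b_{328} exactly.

3

b_1 = 3·6 = 4
b_2 = 3·4 = 5
b_3 = 3·5 = 1
b_4 = 3·1 = 3
b_5 = 3·3 = 2
b_6 = 3·2 = 6
(b_6) = (6) = (b_0), so the sequence has period 6.
328 ≡ 4 (mod 6), hence b_328 = b_4 = 3.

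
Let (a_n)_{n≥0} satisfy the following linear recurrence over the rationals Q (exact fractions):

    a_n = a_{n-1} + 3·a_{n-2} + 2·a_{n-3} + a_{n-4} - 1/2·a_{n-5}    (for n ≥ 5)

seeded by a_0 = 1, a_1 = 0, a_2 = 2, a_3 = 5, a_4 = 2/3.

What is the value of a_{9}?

a_5 = 1·2/3 + 3·5 + 2·2 + 1·0 + -1/2·1 = 115/6
a_6 = 1·115/6 + 3·2/3 + 2·5 + 1·2 + -1/2·0 = 199/6
a_7 = 1·199/6 + 3·115/6 + 2·2/3 + 1·5 + -1/2·2 = 96
a_8 = 1·96 + 3·199/6 + 2·115/6 + 1·2/3 + -1/2·5 = 232
a_9 = 1·232 + 3·96 + 2·199/6 + 1·115/6 + -1/2·2/3 = 3631/6

3631/6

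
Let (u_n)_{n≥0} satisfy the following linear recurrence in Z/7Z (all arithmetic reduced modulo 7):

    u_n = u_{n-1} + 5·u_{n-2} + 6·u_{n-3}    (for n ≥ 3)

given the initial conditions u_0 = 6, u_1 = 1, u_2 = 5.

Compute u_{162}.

2

u_3 = 1·5 + 5·1 + 6·6 = 4
u_4 = 1·4 + 5·5 + 6·1 = 0
u_5 = 1·0 + 5·4 + 6·5 = 1
u_6 = 1·1 + 5·0 + 6·4 = 4
u_7 = 1·4 + 5·1 + 6·0 = 2
u_8 = 1·2 + 5·4 + 6·1 = 0
u_9 = 1·0 + 5·2 + 6·4 = 6
u_10 = 1·6 + 5·0 + 6·2 = 4
u_11 = 1·4 + 5·6 + 6·0 = 6
u_12 = 1·6 + 5·4 + 6·6 = 6
u_13 = 1·6 + 5·6 + 6·4 = 4
u_14 = 1·4 + 5·6 + 6·6 = 0
u_15 = 1·0 + 5·4 + 6·6 = 0
u_16 = 1·0 + 5·0 + 6·4 = 3
u_17 = 1·3 + 5·0 + 6·0 = 3
u_18 = 1·3 + 5·3 + 6·0 = 4
u_19 = 1·4 + 5·3 + 6·3 = 2
u_20 = 1·2 + 5·4 + 6·3 = 5
u_21 = 1·5 + 5·2 + 6·4 = 4
u_22 = 1·4 + 5·5 + 6·2 = 6
u_23 = 1·6 + 5·4 + 6·5 = 0
u_24 = 1·0 + 5·6 + 6·4 = 5
u_25 = 1·5 + 5·0 + 6·6 = 6
u_26 = 1·6 + 5·5 + 6·0 = 3
u_27 = 1·3 + 5·6 + 6·5 = 0
u_28 = 1·0 + 5·3 + 6·6 = 2
u_29 = 1·2 + 5·0 + 6·3 = 6
u_30 = 1·6 + 5·2 + 6·0 = 2
u_31 = 1·2 + 5·6 + 6·2 = 2
u_32 = 1·2 + 5·2 + 6·6 = 6
u_33 = 1·6 + 5·2 + 6·2 = 0
u_34 = 1·0 + 5·6 + 6·2 = 0
u_35 = 1·0 + 5·0 + 6·6 = 1
u_36 = 1·1 + 5·0 + 6·0 = 1
u_37 = 1·1 + 5·1 + 6·0 = 6
u_38 = 1·6 + 5·1 + 6·1 = 3
u_39 = 1·3 + 5·6 + 6·1 = 4
u_40 = 1·4 + 5·3 + 6·6 = 6
u_41 = 1·6 + 5·4 + 6·3 = 2
u_42 = 1·2 + 5·6 + 6·4 = 0
u_43 = 1·0 + 5·2 + 6·6 = 4
u_44 = 1·4 + 5·0 + 6·2 = 2
u_45 = 1·2 + 5·4 + 6·0 = 1
u_46 = 1·1 + 5·2 + 6·4 = 0
u_47 = 1·0 + 5·1 + 6·2 = 3
u_48 = 1·3 + 5·0 + 6·1 = 2
u_49 = 1·2 + 5·3 + 6·0 = 3
u_50 = 1·3 + 5·2 + 6·3 = 3
u_51 = 1·3 + 5·3 + 6·2 = 2
u_52 = 1·2 + 5·3 + 6·3 = 0
u_53 = 1·0 + 5·2 + 6·3 = 0
u_54 = 1·0 + 5·0 + 6·2 = 5
u_55 = 1·5 + 5·0 + 6·0 = 5
u_56 = 1·5 + 5·5 + 6·0 = 2
u_57 = 1·2 + 5·5 + 6·5 = 1
u_58 = 1·1 + 5·2 + 6·5 = 6
u_59 = 1·6 + 5·1 + 6·2 = 2
u_60 = 1·2 + 5·6 + 6·1 = 3
u_61 = 1·3 + 5·2 + 6·6 = 0
u_62 = 1·0 + 5·3 + 6·2 = 6
u_63 = 1·6 + 5·0 + 6·3 = 3
u_64 = 1·3 + 5·6 + 6·0 = 5
u_65 = 1·5 + 5·3 + 6·6 = 0
u_66 = 1·0 + 5·5 + 6·3 = 1
u_67 = 1·1 + 5·0 + 6·5 = 3
u_68 = 1·3 + 5·1 + 6·0 = 1
u_69 = 1·1 + 5·3 + 6·1 = 1
u_70 = 1·1 + 5·1 + 6·3 = 3
u_71 = 1·3 + 5·1 + 6·1 = 0
u_72 = 1·0 + 5·3 + 6·1 = 0
u_73 = 1·0 + 5·0 + 6·3 = 4
u_74 = 1·4 + 5·0 + 6·0 = 4
u_75 = 1·4 + 5·4 + 6·0 = 3
u_76 = 1·3 + 5·4 + 6·4 = 5
u_77 = 1·5 + 5·3 + 6·4 = 2
u_78 = 1·2 + 5·5 + 6·3 = 3
u_79 = 1·3 + 5·2 + 6·5 = 1
u_80 = 1·1 + 5·3 + 6·2 = 0
u_81 = 1·0 + 5·1 + 6·3 = 2
u_82 = 1·2 + 5·0 + 6·1 = 1
u_83 = 1·1 + 5·2 + 6·0 = 4
u_84 = 1·4 + 5·1 + 6·2 = 0
u_85 = 1·0 + 5·4 + 6·1 = 5
u_86 = 1·5 + 5·0 + 6·4 = 1
u_87 = 1·1 + 5·5 + 6·0 = 5
u_88 = 1·5 + 5·1 + 6·5 = 5
u_89 = 1·5 + 5·5 + 6·1 = 1
u_90 = 1·1 + 5·5 + 6·5 = 0
u_91 = 1·0 + 5·1 + 6·5 = 0
u_92 = 1·0 + 5·0 + 6·1 = 6
u_93 = 1·6 + 5·0 + 6·0 = 6
u_94 = 1·6 + 5·6 + 6·0 = 1
u_95 = 1·1 + 5·6 + 6·6 = 4
u_96 = 1·4 + 5·1 + 6·6 = 3
u_97 = 1·3 + 5·4 + 6·1 = 1
u_98 = 1·1 + 5·3 + 6·4 = 5
u_99 = 1·5 + 5·1 + 6·3 = 0
u_100 = 1·0 + 5·5 + 6·1 = 3
u_101 = 1·3 + 5·0 + 6·5 = 5
u_102 = 1·5 + 5·3 + 6·0 = 6
u_103 = 1·6 + 5·5 + 6·3 = 0
u_104 = 1·0 + 5·6 + 6·5 = 4
u_105 = 1·4 + 5·0 + 6·6 = 5
u_106 = 1·5 + 5·4 + 6·0 = 4
u_107 = 1·4 + 5·5 + 6·4 = 4
u_108 = 1·4 + 5·4 + 6·5 = 5
u_109 = 1·5 + 5·4 + 6·4 = 0
u_110 = 1·0 + 5·5 + 6·4 = 0
u_111 = 1·0 + 5·0 + 6·5 = 2
u_112 = 1·2 + 5·0 + 6·0 = 2
u_113 = 1·2 + 5·2 + 6·0 = 5
u_114 = 1·5 + 5·2 + 6·2 = 6
u_115 = 1·6 + 5·5 + 6·2 = 1
u_116 = 1·1 + 5·6 + 6·5 = 5
u_117 = 1·5 + 5·1 + 6·6 = 4
u_118 = 1·4 + 5·5 + 6·1 = 0
u_119 = 1·0 + 5·4 + 6·5 = 1
u_120 = 1·1 + 5·0 + 6·4 = 4
u_121 = 1·4 + 5·1 + 6·0 = 2
u_122 = 1·2 + 5·4 + 6·1 = 0
u_123 = 1·0 + 5·2 + 6·4 = 6
u_124 = 1·6 + 5·0 + 6·2 = 4
u_125 = 1·4 + 5·6 + 6·0 = 6
u_126 = 1·6 + 5·4 + 6·6 = 6
u_127 = 1·6 + 5·6 + 6·4 = 4
u_128 = 1·4 + 5·6 + 6·6 = 0
u_129 = 1·0 + 5·4 + 6·6 = 0
u_130 = 1·0 + 5·0 + 6·4 = 3
u_131 = 1·3 + 5·0 + 6·0 = 3
u_132 = 1·3 + 5·3 + 6·0 = 4
u_133 = 1·4 + 5·3 + 6·3 = 2
u_134 = 1·2 + 5·4 + 6·3 = 5
u_135 = 1·5 + 5·2 + 6·4 = 4
u_136 = 1·4 + 5·5 + 6·2 = 6
u_137 = 1·6 + 5·4 + 6·5 = 0
u_138 = 1·0 + 5·6 + 6·4 = 5
u_139 = 1·5 + 5·0 + 6·6 = 6
u_140 = 1·6 + 5·5 + 6·0 = 3
u_141 = 1·3 + 5·6 + 6·5 = 0
u_142 = 1·0 + 5·3 + 6·6 = 2
u_143 = 1·2 + 5·0 + 6·3 = 6
u_144 = 1·6 + 5·2 + 6·0 = 2
u_145 = 1·2 + 5·6 + 6·2 = 2
u_146 = 1·2 + 5·2 + 6·6 = 6
u_147 = 1·6 + 5·2 + 6·2 = 0
u_148 = 1·0 + 5·6 + 6·2 = 0
u_149 = 1·0 + 5·0 + 6·6 = 1
u_150 = 1·1 + 5·0 + 6·0 = 1
u_151 = 1·1 + 5·1 + 6·0 = 6
u_152 = 1·6 + 5·1 + 6·1 = 3
u_153 = 1·3 + 5·6 + 6·1 = 4
u_154 = 1·4 + 5·3 + 6·6 = 6
u_155 = 1·6 + 5·4 + 6·3 = 2
u_156 = 1·2 + 5·6 + 6·4 = 0
u_157 = 1·0 + 5·2 + 6·6 = 4
u_158 = 1·4 + 5·0 + 6·2 = 2
u_159 = 1·2 + 5·4 + 6·0 = 1
u_160 = 1·1 + 5·2 + 6·4 = 0
u_161 = 1·0 + 5·1 + 6·2 = 3
u_162 = 1·3 + 5·0 + 6·1 = 2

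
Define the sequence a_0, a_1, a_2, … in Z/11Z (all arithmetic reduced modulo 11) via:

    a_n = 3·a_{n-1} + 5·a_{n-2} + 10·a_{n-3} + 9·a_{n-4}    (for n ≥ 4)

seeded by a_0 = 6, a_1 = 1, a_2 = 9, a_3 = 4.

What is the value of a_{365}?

a_4 = 3·4 + 5·9 + 10·1 + 9·6 = 0
a_5 = 3·0 + 5·4 + 10·9 + 9·1 = 9
a_6 = 3·9 + 5·0 + 10·4 + 9·9 = 5
a_7 = 3·5 + 5·9 + 10·0 + 9·4 = 8
a_8 = 3·8 + 5·5 + 10·9 + 9·0 = 7
a_9 = 3·7 + 5·8 + 10·5 + 9·9 = 5
a_10 = 3·5 + 5·7 + 10·8 + 9·5 = 10
a_11 = 3·10 + 5·5 + 10·7 + 9·8 = 10
a_12 = 3·10 + 5·10 + 10·5 + 9·7 = 6
a_13 = 3·6 + 5·10 + 10·10 + 9·5 = 4
a_14 = 3·4 + 5·6 + 10·10 + 9·10 = 1
a_15 = 3·1 + 5·4 + 10·6 + 9·10 = 8
a_16 = 3·8 + 5·1 + 10·4 + 9·6 = 2
a_17 = 3·2 + 5·8 + 10·1 + 9·4 = 4
a_18 = 3·4 + 5·2 + 10·8 + 9·1 = 1
a_19 = 3·1 + 5·4 + 10·2 + 9·8 = 5
a_20 = 3·5 + 5·1 + 10·4 + 9·2 = 1
a_21 = 3·1 + 5·5 + 10·1 + 9·4 = 8
a_22 = 3·8 + 5·1 + 10·5 + 9·1 = 0
a_23 = 3·0 + 5·8 + 10·1 + 9·5 = 7
a_24 = 3·7 + 5·0 + 10·8 + 9·1 = 0
a_25 = 3·0 + 5·7 + 10·0 + 9·8 = 8
a_26 = 3·8 + 5·0 + 10·7 + 9·0 = 6
a_27 = 3·6 + 5·8 + 10·0 + 9·7 = 0
a_28 = 3·0 + 5·6 + 10·8 + 9·0 = 0
a_29 = 3·0 + 5·0 + 10·6 + 9·8 = 0
a_30 = 3·0 + 5·0 + 10·0 + 9·6 = 10
a_31 = 3·10 + 5·0 + 10·0 + 9·0 = 8
a_32 = 3·8 + 5·10 + 10·0 + 9·0 = 8
a_33 = 3·8 + 5·8 + 10·10 + 9·0 = 10
a_34 = 3·10 + 5·8 + 10·8 + 9·10 = 9
a_35 = 3·9 + 5·10 + 10·8 + 9·8 = 9
a_36 = 3·9 + 5·9 + 10·10 + 9·8 = 2
a_37 = 3·2 + 5·9 + 10·9 + 9·10 = 0
a_38 = 3·0 + 5·2 + 10·9 + 9·9 = 5
a_39 = 3·5 + 5·0 + 10·2 + 9·9 = 6
a_40 = 3·6 + 5·5 + 10·0 + 9·2 = 6
a_41 = 3·6 + 5·6 + 10·5 + 9·0 = 10
a_42 = 3·10 + 5·6 + 10·6 + 9·5 = 0
a_43 = 3·0 + 5·10 + 10·6 + 9·6 = 10
a_44 = 3·10 + 5·0 + 10·10 + 9·6 = 8
a_45 = 3·8 + 5·10 + 10·0 + 9·10 = 10
a_46 = 3·10 + 5·8 + 10·10 + 9·0 = 5
a_47 = 3·5 + 5·10 + 10·8 + 9·10 = 4
a_48 = 3·4 + 5·5 + 10·10 + 9·8 = 0
a_49 = 3·0 + 5·4 + 10·5 + 9·10 = 6
a_50 = 3·6 + 5·0 + 10·4 + 9·5 = 4
a_51 = 3·4 + 5·6 + 10·0 + 9·4 = 1
a_52 = 3·1 + 5·4 + 10·6 + 9·0 = 6
a_53 = 3·6 + 5·1 + 10·4 + 9·6 = 7
a_54 = 3·7 + 5·6 + 10·1 + 9·4 = 9
a_55 = 3·9 + 5·7 + 10·6 + 9·1 = 10
a_56 = 3·10 + 5·9 + 10·7 + 9·6 = 1
a_57 = 3·1 + 5·10 + 10·9 + 9·7 = 8
a_58 = 3·8 + 5·1 + 10·10 + 9·9 = 1
a_59 = 3·1 + 5·8 + 10·1 + 9·10 = 0
a_60 = 3·0 + 5·1 + 10·8 + 9·1 = 6
a_61 = 3·6 + 5·0 + 10·1 + 9·8 = 1
a_62 = 3·1 + 5·6 + 10·0 + 9·1 = 9
a_63 = 3·9 + 5·1 + 10·6 + 9·0 = 4
(a_60, a_61, a_62, a_63) = (6, 1, 9, 4) = (a_0, a_1, a_2, a_3), so the sequence has period 60.
365 ≡ 5 (mod 60), hence a_365 = a_5 = 9.

9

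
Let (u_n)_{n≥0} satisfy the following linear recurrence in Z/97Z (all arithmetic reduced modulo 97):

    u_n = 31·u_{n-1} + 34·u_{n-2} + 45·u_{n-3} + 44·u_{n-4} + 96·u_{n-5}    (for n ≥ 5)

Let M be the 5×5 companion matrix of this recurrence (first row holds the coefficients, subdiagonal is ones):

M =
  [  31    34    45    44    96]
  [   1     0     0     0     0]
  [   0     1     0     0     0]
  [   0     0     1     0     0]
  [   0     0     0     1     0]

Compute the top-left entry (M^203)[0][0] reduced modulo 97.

25

(M^203)[0][0] is the top entry after applying M 203 times to the unit state (1, 0, 0, 0, 0). Equivalently it is h_{207} for the auxiliary sequence (h_n) obeying the same recurrence with h_4 = 1 and h_i = 0 for 0 ≤ i < 4:
h_5 = 31·1 + 34·0 + 45·0 + 44·0 + 96·0 = 31
h_6 = 31·31 + 34·1 + 45·0 + 44·0 + 96·0 = 25
h_7 = 31·25 + 34·31 + 45·1 + 44·0 + 96·0 = 31
h_8 = 31·31 + 34·25 + 45·31 + 44·1 + 96·0 = 49
h_9 = 31·49 + 34·31 + 45·25 + 44·31 + 96·1 = 17
h_10 = 31·17 + 34·49 + 45·31 + 44·25 + 96·31 = 1
Continuing the recurrence:
  h_11 = 79;  h_12 = 38;  h_13 = 49;  h_14 = 88;  h_15 = 73;  h_16 = 32
  h_17 = 46;  h_18 = 19;  h_19 = 24;  h_20 = 42;  h_21 = 18;  h_22 = 73
  h_23 = 79;  h_24 = 96;  h_25 = 94;  h_26 = 26;  h_27 = 85;  h_28 = 60
  h_29 = 66;  h_30 = 37;  h_31 = 8;  h_32 = 47;  h_33 = 30;  h_34 = 85
  h_35 = 71;  h_36 = 62;  h_37 = 25;  h_38 = 88;  h_39 = 95;  h_40 = 19
  h_41 = 87;  h_42 = 19;  h_43 = 55;  h_44 = 23;  h_45 = 69;  h_46 = 34
  h_47 = 46;  h_48 = 48;  h_49 = 29;  h_50 = 14;  h_51 = 41;  h_52 = 74
  h_53 = 17;  h_54 = 43;  h_55 = 47;  h_56 = 12;  h_57 = 20;  h_58 = 71
  h_59 = 14;  h_60 = 58;  h_61 = 32;  h_62 = 5;  h_63 = 33;  h_64 = 30
  h_65 = 38;  h_66 = 88;  h_67 = 27;  h_68 = 36;  h_69 = 70;  h_70 = 4
  h_71 = 83;  h_72 = 44;  h_73 = 38;  h_74 = 16;  h_75 = 44;  h_76 = 39
  h_77 = 9;  h_78 = 80;  h_79 = 59;  h_80 = 30;  h_81 = 6;  h_82 = 0
  h_83 = 93;  h_84 = 49;  h_85 = 65;  h_86 = 3;  h_87 = 64;  h_88 = 90
  h_89 = 55;  h_90 = 49;  h_91 = 67;  h_92 = 26;  h_93 = 53;  h_94 = 77
  h_95 = 13;  h_96 = 81;  h_97 = 91;  h_98 = 86;  h_99 = 6;  h_100 = 86
  h_101 = 90;  h_102 = 74;  h_103 = 90;  h_104 = 39;  h_105 = 27;  h_106 = 67
  h_107 = 3;  h_108 = 71;  h_109 = 65;  h_110 = 16;  h_111 = 49;  h_112 = 58
  h_113 = 86;  h_114 = 13;  h_115 = 26;  h_116 = 55;  h_117 = 13;  h_118 = 49
  h_119 = 38;  h_120 = 3;  h_121 = 33;  h_122 = 31;  h_123 = 58;  h_124 = 66
  h_125 = 72;  h_126 = 75;  h_127 = 79;  h_128 = 27;  h_129 = 9;  h_130 = 26
  h_131 = 5;  h_132 = 31;  h_133 = 51;  h_134 = 18;  h_135 = 1;  h_136 = 29
  h_137 = 76;  h_138 = 54;  h_139 = 60;  h_140 = 49;  h_141 = 89;  h_142 = 16
  h_143 = 68;  h_144 = 23;  h_145 = 46;  h_146 = 63;  h_147 = 59;  h_148 = 1
  h_149 = 83;  h_150 = 34;  h_151 = 52;  h_152 = 86;  h_153 = 12;  h_154 = 65
  h_155 = 11;  h_156 = 33;  h_157 = 11;  h_158 = 53;  h_159 = 41;  h_160 = 62
  h_161 = 41;  h_162 = 76;  h_163 = 46;  h_164 = 6;  h_165 = 25;  h_166 = 47
  h_167 = 63;  h_168 = 44;  h_169 = 22;  h_170 = 72;  h_171 = 22;  h_172 = 76
  h_173 = 90;  h_174 = 4;  h_175 = 31;  h_176 = 30;  h_177 = 34;  h_178 = 63
  h_179 = 96;  h_180 = 80;  h_181 = 54;  h_182 = 6;  h_183 = 83;  h_184 = 95
  h_185 = 88;  h_186 = 9;  h_187 = 37;  h_188 = 4;  h_189 = 35;  h_190 = 90
  h_191 = 56;  h_192 = 11;  h_193 = 71;  h_194 = 96;  h_195 = 14;  h_196 = 46
  h_197 = 23;  h_198 = 76;  h_199 = 5;  h_200 = 61;  h_201 = 45;  h_202 = 31
  h_203 = 45;  h_204 = 72;  h_205 = 92
h_206 = 31·92 + 34·72 + 45·45 + 44·31 + 96·45 = 11
h_207 = 31·11 + 34·92 + 45·72 + 44·45 + 96·31 = 25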